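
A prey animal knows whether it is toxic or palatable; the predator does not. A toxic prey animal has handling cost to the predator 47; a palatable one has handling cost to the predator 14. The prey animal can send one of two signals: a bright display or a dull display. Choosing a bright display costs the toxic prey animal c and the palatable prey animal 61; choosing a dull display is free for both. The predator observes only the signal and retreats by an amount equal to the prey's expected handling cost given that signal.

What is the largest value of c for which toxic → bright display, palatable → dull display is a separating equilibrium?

Under separation: bright display → toxic (pays 47); dull display → palatable (pays 14).
Palatable: 14 − 0 = 14 ≥ 47 − 61 = -14. Holds regardless of c. ✓
Toxic: 47 − c ≥ 14 − 0, so c ≤ 47 − 14 = 33.

33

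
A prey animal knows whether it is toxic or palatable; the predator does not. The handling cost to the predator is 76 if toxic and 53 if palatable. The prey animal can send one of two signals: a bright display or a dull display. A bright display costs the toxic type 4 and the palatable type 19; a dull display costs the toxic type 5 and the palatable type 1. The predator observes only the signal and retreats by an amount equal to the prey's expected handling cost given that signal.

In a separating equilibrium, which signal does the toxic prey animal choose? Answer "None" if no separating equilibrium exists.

Try toxic → bright display, palatable → dull display:
  If types separate, bright display earns payment 76 and dull display earns 53.
  Toxic: bright display gives 76 − 4 = 72; dull display gives 53 − 5 = 48. No deviation. ✓
  Palatable: dull display gives 53 − 1 = 52; bright display gives 76 − 19 = 57. Would deviate. ✗
Try toxic → dull display, palatable → bright display:
  If types separate, dull display earns payment 76 and bright display earns 53.
  Toxic: dull display gives 76 − 5 = 71; bright display gives 53 − 4 = 49. No deviation. ✓
  Palatable: bright display gives 53 − 19 = 34; dull display gives 76 − 1 = 75. Would deviate. ✗
Neither assignment is incentive-compatible.

None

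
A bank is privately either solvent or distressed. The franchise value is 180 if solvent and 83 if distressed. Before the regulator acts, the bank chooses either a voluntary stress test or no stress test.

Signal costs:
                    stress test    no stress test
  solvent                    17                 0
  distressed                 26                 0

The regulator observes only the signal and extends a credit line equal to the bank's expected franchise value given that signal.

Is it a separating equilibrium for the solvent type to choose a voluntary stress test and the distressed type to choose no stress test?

No

If types separate, stress test earns payment 180 and no stress test earns 83.
Solvent: stress test gives 180 − 17 = 163; no stress test gives 83 − 0 = 83. No deviation. ✓
Distressed: no stress test gives 83 − 0 = 83; stress test gives 180 − 26 = 154. Would deviate. ✗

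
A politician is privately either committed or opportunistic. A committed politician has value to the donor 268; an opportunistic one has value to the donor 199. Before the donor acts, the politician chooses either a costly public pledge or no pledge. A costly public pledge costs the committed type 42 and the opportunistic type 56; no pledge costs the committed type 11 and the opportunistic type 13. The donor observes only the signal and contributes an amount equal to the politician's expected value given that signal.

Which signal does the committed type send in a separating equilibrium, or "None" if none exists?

None

Try committed → pledge, opportunistic → no pledge:
  Under separation the donor infers type exactly: pledge → committed (pays 268), no pledge → opportunistic (pays 199).
  Committed: pledge gives 268 − 42 = 226; no pledge gives 199 − 11 = 188. No deviation. ✓
  Opportunistic: no pledge gives 199 − 13 = 186; pledge gives 268 − 56 = 212. Would deviate. ✗
Try committed → no pledge, opportunistic → pledge:
  Under separation the donor infers type exactly: no pledge → committed (pays 268), pledge → opportunistic (pays 199).
  Committed: no pledge gives 268 − 11 = 257; pledge gives 199 − 42 = 157. No deviation. ✓
  Opportunistic: pledge gives 199 − 56 = 143; no pledge gives 268 − 13 = 255. Would deviate. ✗
Neither assignment is incentive-compatible.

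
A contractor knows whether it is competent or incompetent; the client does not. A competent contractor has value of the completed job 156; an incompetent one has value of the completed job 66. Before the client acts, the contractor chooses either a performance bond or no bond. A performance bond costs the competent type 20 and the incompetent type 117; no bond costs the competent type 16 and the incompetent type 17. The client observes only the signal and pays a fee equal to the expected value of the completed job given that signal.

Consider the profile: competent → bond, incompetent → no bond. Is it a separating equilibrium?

Yes

If types separate, bond earns payment 156 and no bond earns 66.
Competent: bond gives 156 − 20 = 136; no bond gives 66 − 16 = 50. No deviation. ✓
Incompetent: no bond gives 66 − 17 = 49; bond gives 156 − 117 = 39. No deviation. ✓
Both incentive constraints hold.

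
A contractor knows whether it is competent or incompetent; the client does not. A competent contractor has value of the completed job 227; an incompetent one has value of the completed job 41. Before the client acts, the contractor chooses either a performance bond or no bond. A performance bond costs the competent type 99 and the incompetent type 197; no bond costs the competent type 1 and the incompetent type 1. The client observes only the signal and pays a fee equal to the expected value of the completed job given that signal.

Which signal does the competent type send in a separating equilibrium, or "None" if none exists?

bond

Try competent → bond, incompetent → no bond:
  If types separate, bond earns payment 227 and no bond earns 41.
  Competent: bond gives 227 − 99 = 128; no bond gives 41 − 1 = 40. No deviation. ✓
  Incompetent: no bond gives 41 − 1 = 40; bond gives 227 − 197 = 30. No deviation. ✓
Both hold — the competent type sends bond.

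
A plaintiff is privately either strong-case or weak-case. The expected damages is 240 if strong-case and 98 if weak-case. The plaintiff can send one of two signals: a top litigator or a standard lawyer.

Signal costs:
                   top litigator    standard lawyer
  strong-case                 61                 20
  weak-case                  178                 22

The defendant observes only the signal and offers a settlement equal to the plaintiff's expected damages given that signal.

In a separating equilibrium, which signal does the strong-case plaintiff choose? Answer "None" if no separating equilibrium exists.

top litigator

Try strong-case → top litigator, weak-case → standard lawyer:
  Under separation the defendant infers type exactly: top litigator → strong-case (pays 240), standard lawyer → weak-case (pays 98).
  Strong-case: top litigator gives 240 − 61 = 179; standard lawyer gives 98 − 20 = 78. No deviation. ✓
  Weak-case: standard lawyer gives 98 − 22 = 76; top litigator gives 240 − 178 = 62. No deviation. ✓
Both hold — the strong-case type sends top litigator.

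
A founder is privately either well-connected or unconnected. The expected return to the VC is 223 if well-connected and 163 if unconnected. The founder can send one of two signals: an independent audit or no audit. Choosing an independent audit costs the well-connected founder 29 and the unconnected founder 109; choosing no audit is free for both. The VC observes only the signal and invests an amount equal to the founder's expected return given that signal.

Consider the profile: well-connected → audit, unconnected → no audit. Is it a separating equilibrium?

Yes

Under separation the VC infers type exactly: audit → well-connected (pays 223), no audit → unconnected (pays 163).
Well-connected: audit gives 223 − 29 = 194; no audit gives 163 − 0 = 163. No deviation. ✓
Unconnected: no audit gives 163 − 0 = 163; audit gives 223 − 109 = 114. No deviation. ✓
Both incentive constraints hold.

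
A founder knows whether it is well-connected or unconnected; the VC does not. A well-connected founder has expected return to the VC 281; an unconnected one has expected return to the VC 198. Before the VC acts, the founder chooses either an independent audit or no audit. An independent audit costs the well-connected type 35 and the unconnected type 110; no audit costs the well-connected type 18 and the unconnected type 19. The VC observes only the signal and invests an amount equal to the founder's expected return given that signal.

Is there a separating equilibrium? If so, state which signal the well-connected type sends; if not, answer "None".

Try well-connected → audit, unconnected → no audit:
  If types separate, audit earns payment 281 and no audit earns 198.
  Well-connected: audit gives 281 − 35 = 246; no audit gives 198 − 18 = 180. No deviation. ✓
  Unconnected: no audit gives 198 − 19 = 179; audit gives 281 − 110 = 171. No deviation. ✓
Both hold — the well-connected type sends audit.

audit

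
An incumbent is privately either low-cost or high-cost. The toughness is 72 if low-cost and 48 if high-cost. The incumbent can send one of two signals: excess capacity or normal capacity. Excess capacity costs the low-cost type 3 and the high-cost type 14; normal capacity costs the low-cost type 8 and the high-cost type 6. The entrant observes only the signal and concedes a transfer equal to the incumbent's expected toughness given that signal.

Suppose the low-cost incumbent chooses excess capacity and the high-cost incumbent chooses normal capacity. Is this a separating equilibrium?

Under separation the entrant infers type exactly: excess capacity → low-cost (pays 72), normal capacity → high-cost (pays 48).
Low-cost: excess capacity gives 72 − 3 = 69; normal capacity gives 48 − 8 = 40. No deviation. ✓
High-cost: normal capacity gives 48 − 6 = 42; excess capacity gives 72 − 14 = 58. Would deviate. ✗

No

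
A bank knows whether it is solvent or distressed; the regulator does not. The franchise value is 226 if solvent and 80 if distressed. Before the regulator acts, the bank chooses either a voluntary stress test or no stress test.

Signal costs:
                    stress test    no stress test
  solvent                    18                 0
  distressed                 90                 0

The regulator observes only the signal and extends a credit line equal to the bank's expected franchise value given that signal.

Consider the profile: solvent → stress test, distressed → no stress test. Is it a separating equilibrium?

Under separation the regulator infers type exactly: stress test → solvent (pays 226), no stress test → distressed (pays 80).
Solvent: stress test gives 226 − 18 = 208; no stress test gives 80 − 0 = 80. No deviation. ✓
Distressed: no stress test gives 80 − 0 = 80; stress test gives 226 − 90 = 136. Would deviate. ✗

No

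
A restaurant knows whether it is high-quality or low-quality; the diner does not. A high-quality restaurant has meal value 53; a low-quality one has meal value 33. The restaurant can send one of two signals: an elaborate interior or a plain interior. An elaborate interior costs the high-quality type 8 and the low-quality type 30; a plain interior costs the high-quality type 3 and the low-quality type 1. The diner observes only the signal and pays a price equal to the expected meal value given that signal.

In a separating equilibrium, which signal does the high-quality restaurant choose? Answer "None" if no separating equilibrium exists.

elaborate interior

Try high-quality → elaborate interior, low-quality → plain interior:
  If types separate, elaborate interior earns payment 53 and plain interior earns 33.
  High-quality: elaborate interior gives 53 − 8 = 45; plain interior gives 33 − 3 = 30. No deviation. ✓
  Low-quality: plain interior gives 33 − 1 = 32; elaborate interior gives 53 − 30 = 23. No deviation. ✓
Both hold — the high-quality type sends elaborate interior.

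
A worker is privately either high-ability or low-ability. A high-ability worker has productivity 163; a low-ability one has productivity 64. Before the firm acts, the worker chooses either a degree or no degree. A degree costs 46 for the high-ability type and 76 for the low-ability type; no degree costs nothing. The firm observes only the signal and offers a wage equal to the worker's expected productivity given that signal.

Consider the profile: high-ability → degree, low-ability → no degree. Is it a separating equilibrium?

If types separate, degree earns payment 163 and no degree earns 64.
High-ability: degree gives 163 − 46 = 117; no degree gives 64 − 0 = 64. No deviation. ✓
Low-ability: no degree gives 64 − 0 = 64; degree gives 163 − 76 = 87. Would deviate. ✗

No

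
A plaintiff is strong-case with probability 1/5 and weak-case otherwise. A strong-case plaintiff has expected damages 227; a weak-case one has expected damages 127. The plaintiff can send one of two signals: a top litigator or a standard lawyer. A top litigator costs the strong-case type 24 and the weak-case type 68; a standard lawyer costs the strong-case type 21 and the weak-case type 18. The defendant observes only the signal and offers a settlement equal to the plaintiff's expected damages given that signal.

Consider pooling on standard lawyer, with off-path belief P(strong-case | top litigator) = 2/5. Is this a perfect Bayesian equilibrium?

At the pooled signal (standard lawyer) the defendant holds the prior 1/5 and pays 1/5·227 + 4/5·127 = 147. Off-path (top litigator) belief 2/5 gives 2/5·227 + 3/5·127 = 167.
Strong-case: standard lawyer gives 147 − 21 = 126; top litigator gives 167 − 24 = 143. Deviates. ✗
Weak-case: standard lawyer gives 147 − 18 = 129; top litigator gives 167 − 68 = 99. Stays. ✓

No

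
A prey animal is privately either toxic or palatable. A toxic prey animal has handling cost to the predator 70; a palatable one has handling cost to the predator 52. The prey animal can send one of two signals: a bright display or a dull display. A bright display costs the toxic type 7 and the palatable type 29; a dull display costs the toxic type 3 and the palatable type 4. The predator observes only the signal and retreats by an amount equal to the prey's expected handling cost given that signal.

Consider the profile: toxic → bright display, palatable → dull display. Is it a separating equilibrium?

Under separation the predator infers type exactly: bright display → toxic (pays 70), dull display → palatable (pays 52).
Toxic: bright display gives 70 − 7 = 63; dull display gives 52 − 3 = 49. No deviation. ✓
Palatable: dull display gives 52 − 4 = 48; bright display gives 70 − 29 = 41. No deviation. ✓
Neither type gains from mimicking the other.

Yes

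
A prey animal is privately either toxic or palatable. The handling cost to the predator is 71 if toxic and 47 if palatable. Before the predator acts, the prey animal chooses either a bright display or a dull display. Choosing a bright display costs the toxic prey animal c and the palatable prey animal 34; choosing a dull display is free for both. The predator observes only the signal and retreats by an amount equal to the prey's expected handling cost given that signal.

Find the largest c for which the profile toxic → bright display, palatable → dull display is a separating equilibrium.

24

Under separation: bright display → toxic (pays 71); dull display → palatable (pays 47).
Palatable: 47 − 0 = 47 ≥ 71 − 34 = 37. Holds regardless of c. ✓
Toxic: 71 − c ≥ 47 − 0, so c ≤ 71 − 47 = 24.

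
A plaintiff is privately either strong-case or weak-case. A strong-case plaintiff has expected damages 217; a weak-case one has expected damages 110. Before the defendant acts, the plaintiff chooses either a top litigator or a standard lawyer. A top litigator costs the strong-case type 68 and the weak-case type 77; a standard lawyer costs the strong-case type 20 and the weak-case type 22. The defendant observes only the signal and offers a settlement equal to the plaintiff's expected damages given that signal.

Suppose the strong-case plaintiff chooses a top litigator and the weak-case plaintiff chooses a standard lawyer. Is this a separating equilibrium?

If types separate, top litigator earns payment 217 and standard lawyer earns 110.
Strong-case: top litigator gives 217 − 68 = 149; standard lawyer gives 110 − 20 = 90. No deviation. ✓
Weak-case: standard lawyer gives 110 − 22 = 88; top litigator gives 217 − 77 = 140. Would deviate. ✗

No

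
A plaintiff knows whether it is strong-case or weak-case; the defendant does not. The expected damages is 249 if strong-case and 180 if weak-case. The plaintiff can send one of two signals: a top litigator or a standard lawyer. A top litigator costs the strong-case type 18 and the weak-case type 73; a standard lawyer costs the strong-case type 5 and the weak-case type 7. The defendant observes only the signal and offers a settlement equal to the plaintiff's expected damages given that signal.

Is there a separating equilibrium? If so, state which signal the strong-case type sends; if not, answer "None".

Try strong-case → top litigator, weak-case → standard lawyer:
  If types separate, top litigator earns payment 249 and standard lawyer earns 180.
  Strong-case: top litigator gives 249 − 18 = 231; standard lawyer gives 180 − 5 = 175. No deviation. ✓
  Weak-case: standard lawyer gives 180 − 7 = 173; top litigator gives 249 − 73 = 176. Would deviate. ✗
Try strong-case → standard lawyer, weak-case → top litigator:
  If types separate, standard lawyer earns payment 249 and top litigator earns 180.
  Strong-case: standard lawyer gives 249 − 5 = 244; top litigator gives 180 − 18 = 162. No deviation. ✓
  Weak-case: top litigator gives 180 − 73 = 107; standard lawyer gives 249 − 7 = 242. Would deviate. ✗
Neither assignment is incentive-compatible.

None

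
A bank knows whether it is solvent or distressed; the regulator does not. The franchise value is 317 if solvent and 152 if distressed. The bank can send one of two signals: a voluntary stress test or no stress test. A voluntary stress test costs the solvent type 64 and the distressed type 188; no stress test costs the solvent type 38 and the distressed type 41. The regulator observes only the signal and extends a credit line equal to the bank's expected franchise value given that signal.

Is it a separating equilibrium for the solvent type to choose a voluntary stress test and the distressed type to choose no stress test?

No

If types separate, stress test earns payment 317 and no stress test earns 152.
Solvent: stress test gives 317 − 64 = 253; no stress test gives 152 − 38 = 114. No deviation. ✓
Distressed: no stress test gives 152 − 41 = 111; stress test gives 317 − 188 = 129. Would deviate. ✗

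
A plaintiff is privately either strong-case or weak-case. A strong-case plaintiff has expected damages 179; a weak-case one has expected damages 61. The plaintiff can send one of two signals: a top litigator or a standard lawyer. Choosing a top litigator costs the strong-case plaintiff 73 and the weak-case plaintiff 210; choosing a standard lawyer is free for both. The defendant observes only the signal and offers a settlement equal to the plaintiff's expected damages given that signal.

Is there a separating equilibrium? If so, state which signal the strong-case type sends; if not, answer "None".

Try strong-case → top litigator, weak-case → standard lawyer:
  If types separate, top litigator earns payment 179 and standard lawyer earns 61.
  Strong-case: top litigator gives 179 − 73 = 106; standard lawyer gives 61 − 0 = 61. No deviation. ✓
  Weak-case: standard lawyer gives 61 − 0 = 61; top litigator gives 179 − 210 = -31. No deviation. ✓
Both hold — the strong-case type sends top litigator.

top litigator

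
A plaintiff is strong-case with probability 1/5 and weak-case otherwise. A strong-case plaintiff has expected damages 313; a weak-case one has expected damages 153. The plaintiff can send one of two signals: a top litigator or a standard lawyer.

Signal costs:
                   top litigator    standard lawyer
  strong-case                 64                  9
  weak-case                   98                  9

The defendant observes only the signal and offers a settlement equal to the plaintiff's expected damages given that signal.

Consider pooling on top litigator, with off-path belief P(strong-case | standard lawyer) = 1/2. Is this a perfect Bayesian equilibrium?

No

On the equilibrium path (top litigator) the defendant holds the prior 1/5 and pays 1/5·313 + 4/5·153 = 185. Off-path (standard lawyer) belief 1/2 gives 1/2·313 + 1/2·153 = 233.
Strong-case: top litigator gives 185 − 64 = 121; standard lawyer gives 233 − 9 = 224. Deviates. ✗
Weak-case: top litigator gives 185 − 98 = 87; standard lawyer gives 233 − 9 = 224. Deviates. ✗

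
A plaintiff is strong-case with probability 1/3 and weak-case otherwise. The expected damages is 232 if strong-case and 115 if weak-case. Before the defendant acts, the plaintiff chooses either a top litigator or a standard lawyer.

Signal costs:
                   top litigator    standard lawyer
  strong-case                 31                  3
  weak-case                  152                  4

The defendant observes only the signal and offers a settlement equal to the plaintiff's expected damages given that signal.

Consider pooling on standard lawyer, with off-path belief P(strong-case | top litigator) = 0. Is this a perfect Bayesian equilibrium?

Yes

On the equilibrium path (standard lawyer) the defendant holds the prior 1/3 and pays 1/3·232 + 2/3·115 = 154. Off-path (top litigator) belief 0 gives 0·232 + 1·115 = 115.
Strong-case: standard lawyer gives 154 − 3 = 151; top litigator gives 115 − 31 = 84. Stays. ✓
Weak-case: standard lawyer gives 154 − 4 = 150; top litigator gives 115 − 152 = -37. Stays. ✓
Beliefs are Bayes-consistent on-path and both types best-respond.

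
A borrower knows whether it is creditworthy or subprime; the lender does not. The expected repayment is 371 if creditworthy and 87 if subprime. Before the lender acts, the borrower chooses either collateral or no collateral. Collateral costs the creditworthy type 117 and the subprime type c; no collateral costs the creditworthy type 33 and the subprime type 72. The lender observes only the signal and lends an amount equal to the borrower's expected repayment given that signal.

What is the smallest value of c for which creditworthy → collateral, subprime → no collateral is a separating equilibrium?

Under separation: collateral → creditworthy (pays 371); no collateral → subprime (pays 87).
Creditworthy: 371 − 117 = 254 ≥ 87 − 33 = 54. Holds regardless of c. ✓
Subprime: 87 − 72 ≥ 371 − c, so c ≥ 371 − 15 = 356.

356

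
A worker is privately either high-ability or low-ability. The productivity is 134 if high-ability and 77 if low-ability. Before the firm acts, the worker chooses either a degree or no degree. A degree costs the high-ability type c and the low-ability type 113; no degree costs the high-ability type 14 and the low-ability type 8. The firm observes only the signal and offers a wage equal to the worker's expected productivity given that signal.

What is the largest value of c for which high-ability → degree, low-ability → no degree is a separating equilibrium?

Under separation: degree → high-ability (pays 134); no degree → low-ability (pays 77).
Low-ability: 77 − 8 = 69 ≥ 134 − 113 = 21. Holds regardless of c. ✓
High-ability: 134 − c ≥ 77 − 14, so c ≤ 134 − 63 = 71.

71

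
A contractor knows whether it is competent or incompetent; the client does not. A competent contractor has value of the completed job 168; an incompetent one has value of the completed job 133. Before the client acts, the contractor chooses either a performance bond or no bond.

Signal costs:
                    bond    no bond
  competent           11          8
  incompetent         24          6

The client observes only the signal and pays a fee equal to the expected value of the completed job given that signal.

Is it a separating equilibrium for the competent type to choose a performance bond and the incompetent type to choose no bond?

No

If types separate, bond earns payment 168 and no bond earns 133.
Competent: bond gives 168 − 11 = 157; no bond gives 133 − 8 = 125. No deviation. ✓
Incompetent: no bond gives 133 − 6 = 127; bond gives 168 − 24 = 144. Would deviate. ✗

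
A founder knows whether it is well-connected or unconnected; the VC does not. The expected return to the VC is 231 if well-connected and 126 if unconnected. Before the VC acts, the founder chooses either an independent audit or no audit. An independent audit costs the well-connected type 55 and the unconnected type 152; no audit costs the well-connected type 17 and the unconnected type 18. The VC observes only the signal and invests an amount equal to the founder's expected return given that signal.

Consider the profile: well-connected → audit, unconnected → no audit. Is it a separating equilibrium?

Yes

If types separate, audit earns payment 231 and no audit earns 126.
Well-connected: audit gives 231 − 55 = 176; no audit gives 126 − 17 = 109. No deviation. ✓
Unconnected: no audit gives 126 − 18 = 108; audit gives 231 − 152 = 79. No deviation. ✓
Both incentive constraints hold.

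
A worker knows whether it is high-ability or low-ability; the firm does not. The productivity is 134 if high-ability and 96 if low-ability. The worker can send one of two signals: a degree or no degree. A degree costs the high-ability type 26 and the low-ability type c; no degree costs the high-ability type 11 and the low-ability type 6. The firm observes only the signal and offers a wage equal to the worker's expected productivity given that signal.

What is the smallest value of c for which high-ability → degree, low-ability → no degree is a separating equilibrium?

Under separation: degree → high-ability (pays 134); no degree → low-ability (pays 96).
High-ability: 134 − 26 = 108 ≥ 96 − 11 = 85. Holds regardless of c. ✓
Low-ability: 96 − 6 ≥ 134 − c, so c ≥ 134 − 90 = 44.

44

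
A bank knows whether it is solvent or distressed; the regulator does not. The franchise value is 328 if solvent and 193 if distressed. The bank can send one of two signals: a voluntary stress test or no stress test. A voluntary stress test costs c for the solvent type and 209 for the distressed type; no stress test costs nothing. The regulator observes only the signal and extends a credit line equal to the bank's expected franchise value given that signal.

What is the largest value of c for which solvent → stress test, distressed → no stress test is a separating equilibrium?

135

Under separation: stress test → solvent (pays 328); no stress test → distressed (pays 193).
Distressed: 193 − 0 = 193 ≥ 328 − 209 = 119. Holds regardless of c. ✓
Solvent: 328 − c ≥ 193 − 0, so c ≤ 328 − 193 = 135.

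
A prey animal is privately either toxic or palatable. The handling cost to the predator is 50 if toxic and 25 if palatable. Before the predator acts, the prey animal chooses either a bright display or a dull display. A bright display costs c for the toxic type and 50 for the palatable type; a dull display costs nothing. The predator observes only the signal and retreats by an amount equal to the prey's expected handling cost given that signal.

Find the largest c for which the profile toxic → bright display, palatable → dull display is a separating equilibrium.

Under separation: bright display → toxic (pays 50); dull display → palatable (pays 25).
Palatable: 25 − 0 = 25 ≥ 50 − 50 = 0. Holds regardless of c. ✓
Toxic: 50 − c ≥ 25 − 0, so c ≤ 50 − 25 = 25.

25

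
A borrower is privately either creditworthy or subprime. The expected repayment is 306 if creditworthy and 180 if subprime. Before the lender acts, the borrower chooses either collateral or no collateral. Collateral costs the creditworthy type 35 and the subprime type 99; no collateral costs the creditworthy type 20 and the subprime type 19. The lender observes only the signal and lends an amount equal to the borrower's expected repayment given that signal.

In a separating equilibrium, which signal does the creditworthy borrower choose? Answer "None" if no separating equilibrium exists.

Try creditworthy → collateral, subprime → no collateral:
  Under separation the lender infers type exactly: collateral → creditworthy (pays 306), no collateral → subprime (pays 180).
  Creditworthy: collateral gives 306 − 35 = 271; no collateral gives 180 − 20 = 160. No deviation. ✓
  Subprime: no collateral gives 180 − 19 = 161; collateral gives 306 − 99 = 207. Would deviate. ✗
Try creditworthy → no collateral, subprime → collateral:
  Under separation the lender infers type exactly: no collateral → creditworthy (pays 306), collateral → subprime (pays 180).
  Creditworthy: no collateral gives 306 − 20 = 286; collateral gives 180 − 35 = 145. No deviation. ✓
  Subprime: collateral gives 180 − 99 = 81; no collateral gives 306 − 19 = 287. Would deviate. ✗
Neither assignment is incentive-compatible.

None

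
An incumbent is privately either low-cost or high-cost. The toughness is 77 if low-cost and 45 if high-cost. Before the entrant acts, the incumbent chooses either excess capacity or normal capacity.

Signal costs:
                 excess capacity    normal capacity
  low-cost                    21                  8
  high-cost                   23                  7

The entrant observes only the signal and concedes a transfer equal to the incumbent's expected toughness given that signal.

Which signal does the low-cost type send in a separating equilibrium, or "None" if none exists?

Try low-cost → excess capacity, high-cost → normal capacity:
  Under separation the entrant infers type exactly: excess capacity → low-cost (pays 77), normal capacity → high-cost (pays 45).
  Low-cost: excess capacity gives 77 − 21 = 56; normal capacity gives 45 − 8 = 37. No deviation. ✓
  High-cost: normal capacity gives 45 − 7 = 38; excess capacity gives 77 − 23 = 54. Would deviate. ✗
Try low-cost → normal capacity, high-cost → excess capacity:
  Under separation the entrant infers type exactly: normal capacity → low-cost (pays 77), excess capacity → high-cost (pays 45).
  Low-cost: normal capacity gives 77 − 8 = 69; excess capacity gives 45 − 21 = 24. No deviation. ✓
  High-cost: excess capacity gives 45 − 23 = 22; normal capacity gives 77 − 7 = 70. Would deviate. ✗
Neither assignment is incentive-compatible.

None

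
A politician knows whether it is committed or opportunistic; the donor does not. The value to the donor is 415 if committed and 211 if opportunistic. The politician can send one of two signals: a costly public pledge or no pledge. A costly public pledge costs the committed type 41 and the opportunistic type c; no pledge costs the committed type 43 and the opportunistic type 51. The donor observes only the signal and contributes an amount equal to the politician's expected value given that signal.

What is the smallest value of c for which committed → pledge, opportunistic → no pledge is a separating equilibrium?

255

Under separation: pledge → committed (pays 415); no pledge → opportunistic (pays 211).
Committed: 415 − 41 = 374 ≥ 211 − 43 = 168. Holds regardless of c. ✓
Opportunistic: 211 − 51 ≥ 415 − c, so c ≥ 415 − 160 = 255.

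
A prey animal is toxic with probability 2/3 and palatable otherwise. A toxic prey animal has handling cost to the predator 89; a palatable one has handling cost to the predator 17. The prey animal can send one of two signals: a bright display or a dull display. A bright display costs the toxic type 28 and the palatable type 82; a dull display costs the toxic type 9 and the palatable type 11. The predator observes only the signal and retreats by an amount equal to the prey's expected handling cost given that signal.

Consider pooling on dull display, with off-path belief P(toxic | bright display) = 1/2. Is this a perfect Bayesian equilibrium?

On the equilibrium path (dull display) the predator holds the prior 2/3 and pays 2/3·89 + 1/3·17 = 65. Off-path (bright display) belief 1/2 gives 1/2·89 + 1/2·17 = 53.
Toxic: dull display gives 65 − 9 = 56; bright display gives 53 − 28 = 25. Stays. ✓
Palatable: dull display gives 65 − 11 = 54; bright display gives 53 − 82 = -29. Stays. ✓
Beliefs are Bayes-consistent on-path and both types best-respond.

Yes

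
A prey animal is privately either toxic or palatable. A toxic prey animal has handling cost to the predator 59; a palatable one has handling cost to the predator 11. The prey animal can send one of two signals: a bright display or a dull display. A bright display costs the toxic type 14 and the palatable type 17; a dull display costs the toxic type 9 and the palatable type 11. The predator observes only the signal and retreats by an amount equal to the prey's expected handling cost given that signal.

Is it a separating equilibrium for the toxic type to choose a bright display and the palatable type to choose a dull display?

No

If types separate, bright display earns payment 59 and dull display earns 11.
Toxic: bright display gives 59 − 14 = 45; dull display gives 11 − 9 = 2. No deviation. ✓
Palatable: dull display gives 11 − 11 = 0; bright display gives 59 − 17 = 42. Would deviate. ✗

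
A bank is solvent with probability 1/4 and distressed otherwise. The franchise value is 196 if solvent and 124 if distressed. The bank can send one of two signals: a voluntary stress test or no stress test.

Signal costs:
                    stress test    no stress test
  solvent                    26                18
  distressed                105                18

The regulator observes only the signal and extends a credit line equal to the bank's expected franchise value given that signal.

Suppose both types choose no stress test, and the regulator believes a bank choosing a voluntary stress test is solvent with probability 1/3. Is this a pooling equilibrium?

Yes

On the equilibrium path (no stress test) the regulator holds the prior 1/4 and pays 1/4·196 + 3/4·124 = 142. Off-path (stress test) belief 1/3 gives 1/3·196 + 2/3·124 = 148.
Solvent: no stress test gives 142 − 18 = 124; stress test gives 148 − 26 = 122. Stays. ✓
Distressed: no stress test gives 142 − 18 = 124; stress test gives 148 − 105 = 43. Stays. ✓
Beliefs are Bayes-consistent on-path and both types best-respond.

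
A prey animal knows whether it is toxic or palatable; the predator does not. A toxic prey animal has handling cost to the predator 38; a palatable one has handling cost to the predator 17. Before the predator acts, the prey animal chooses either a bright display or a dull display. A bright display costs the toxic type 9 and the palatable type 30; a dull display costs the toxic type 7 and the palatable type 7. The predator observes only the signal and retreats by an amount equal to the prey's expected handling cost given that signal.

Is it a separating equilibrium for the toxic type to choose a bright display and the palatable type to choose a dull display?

Under separation the predator infers type exactly: bright display → toxic (pays 38), dull display → palatable (pays 17).
Toxic: bright display gives 38 − 9 = 29; dull display gives 17 − 7 = 10. No deviation. ✓
Palatable: dull display gives 17 − 7 = 10; bright display gives 38 − 30 = 8. No deviation. ✓
Both incentive constraints hold.

Yes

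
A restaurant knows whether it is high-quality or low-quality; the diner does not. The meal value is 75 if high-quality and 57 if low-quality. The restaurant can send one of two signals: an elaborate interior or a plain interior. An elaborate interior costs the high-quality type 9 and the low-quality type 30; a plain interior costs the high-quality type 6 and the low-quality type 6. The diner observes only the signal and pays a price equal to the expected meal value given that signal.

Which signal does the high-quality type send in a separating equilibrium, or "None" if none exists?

elaborate interior

Try high-quality → elaborate interior, low-quality → plain interior:
  Under separation the diner infers type exactly: elaborate interior → high-quality (pays 75), plain interior → low-quality (pays 57).
  High-quality: elaborate interior gives 75 − 9 = 66; plain interior gives 57 − 6 = 51. No deviation. ✓
  Low-quality: plain interior gives 57 − 6 = 51; elaborate interior gives 75 − 30 = 45. No deviation. ✓
Both hold — the high-quality type sends elaborate interior.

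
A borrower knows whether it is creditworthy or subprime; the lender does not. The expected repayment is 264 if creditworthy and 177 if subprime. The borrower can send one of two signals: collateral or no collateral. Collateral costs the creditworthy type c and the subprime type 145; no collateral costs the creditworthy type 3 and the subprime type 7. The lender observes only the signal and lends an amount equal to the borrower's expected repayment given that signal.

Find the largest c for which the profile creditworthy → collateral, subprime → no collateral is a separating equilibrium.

Under separation: collateral → creditworthy (pays 264); no collateral → subprime (pays 177).
Subprime: 177 − 7 = 170 ≥ 264 − 145 = 119. Holds regardless of c. ✓
Creditworthy: 264 − c ≥ 177 − 3, so c ≤ 264 − 174 = 90.

90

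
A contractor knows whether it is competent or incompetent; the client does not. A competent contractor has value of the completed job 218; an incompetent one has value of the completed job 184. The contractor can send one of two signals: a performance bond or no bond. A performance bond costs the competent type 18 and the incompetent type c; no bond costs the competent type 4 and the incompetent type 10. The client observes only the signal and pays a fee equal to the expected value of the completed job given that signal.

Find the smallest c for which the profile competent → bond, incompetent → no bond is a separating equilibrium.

44

Under separation: bond → competent (pays 218); no bond → incompetent (pays 184).
Competent: 218 − 18 = 200 ≥ 184 − 4 = 180. Holds regardless of c. ✓
Incompetent: 184 − 10 ≥ 218 − c, so c ≥ 218 − 174 = 44.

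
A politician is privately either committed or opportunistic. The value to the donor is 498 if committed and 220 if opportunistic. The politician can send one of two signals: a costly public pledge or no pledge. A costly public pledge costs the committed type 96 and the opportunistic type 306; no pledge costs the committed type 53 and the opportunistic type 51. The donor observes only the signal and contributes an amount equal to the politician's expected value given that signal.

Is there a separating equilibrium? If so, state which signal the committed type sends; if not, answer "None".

None

Try committed → pledge, opportunistic → no pledge:
  Under separation the donor infers type exactly: pledge → committed (pays 498), no pledge → opportunistic (pays 220).
  Committed: pledge gives 498 − 96 = 402; no pledge gives 220 − 53 = 167. No deviation. ✓
  Opportunistic: no pledge gives 220 − 51 = 169; pledge gives 498 − 306 = 192. Would deviate. ✗
Try committed → no pledge, opportunistic → pledge:
  Under separation the donor infers type exactly: no pledge → committed (pays 498), pledge → opportunistic (pays 220).
  Committed: no pledge gives 498 − 53 = 445; pledge gives 220 − 96 = 124. No deviation. ✓
  Opportunistic: pledge gives 220 − 306 = -86; no pledge gives 498 − 51 = 447. Would deviate. ✗
Neither assignment is incentive-compatible.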